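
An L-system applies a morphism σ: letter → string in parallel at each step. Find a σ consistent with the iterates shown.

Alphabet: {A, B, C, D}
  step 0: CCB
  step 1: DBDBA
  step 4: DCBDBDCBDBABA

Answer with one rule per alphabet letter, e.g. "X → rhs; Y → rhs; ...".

  step 0 ⇒ step 1: CCB ⇒ DB·DB·A
    B ↦ A
    C ↦ DB
    A ↦ DC  (constrained at step 1)
    D ↦ B  (constrained at step 1)

A->DC, B->A, C->DB, D->B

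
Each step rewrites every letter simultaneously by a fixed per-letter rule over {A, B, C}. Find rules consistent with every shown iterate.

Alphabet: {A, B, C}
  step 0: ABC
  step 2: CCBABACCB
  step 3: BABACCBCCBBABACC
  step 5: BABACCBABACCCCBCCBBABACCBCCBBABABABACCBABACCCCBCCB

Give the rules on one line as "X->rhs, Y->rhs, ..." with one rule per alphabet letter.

  step 2 ⇒ step 3: CCBABACCB ⇒ BA·BA·CC·B·CC·B·BA·BA·CC
    A ↦ B
    B ↦ CC
    C ↦ BA

A->B, B->CC, C->BA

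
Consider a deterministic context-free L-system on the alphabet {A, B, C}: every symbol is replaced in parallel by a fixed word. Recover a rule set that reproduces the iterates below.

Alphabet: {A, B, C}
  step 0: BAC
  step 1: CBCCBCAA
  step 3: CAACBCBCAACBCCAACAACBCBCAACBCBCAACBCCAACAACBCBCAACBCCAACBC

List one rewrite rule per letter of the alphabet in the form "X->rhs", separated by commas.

A->CB, B->CBC, C->CAA

  step 0 ⇒ step 1: BAC ⇒ CBC·CB·CAA
    A ↦ CB
    B ↦ CBC
    C ↦ CAA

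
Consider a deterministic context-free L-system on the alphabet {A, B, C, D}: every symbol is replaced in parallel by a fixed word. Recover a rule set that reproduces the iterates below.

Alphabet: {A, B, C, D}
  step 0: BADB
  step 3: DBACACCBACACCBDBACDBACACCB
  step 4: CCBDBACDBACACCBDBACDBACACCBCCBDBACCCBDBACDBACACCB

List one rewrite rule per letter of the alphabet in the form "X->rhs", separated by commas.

  step 3 ⇒ step 4: DBACACCBACACCBDBACDBACACCB ⇒ C·CB·DB·AC·DB·AC·AC·CB·DB·AC·DB·AC·AC·CB·C·CB·DB·AC·C·CB·DB·AC·DB·AC·AC·CB
    A ↦ DB
    B ↦ CB
    C ↦ AC
    D ↦ C

A->DB, B->CB, C->AC, D->C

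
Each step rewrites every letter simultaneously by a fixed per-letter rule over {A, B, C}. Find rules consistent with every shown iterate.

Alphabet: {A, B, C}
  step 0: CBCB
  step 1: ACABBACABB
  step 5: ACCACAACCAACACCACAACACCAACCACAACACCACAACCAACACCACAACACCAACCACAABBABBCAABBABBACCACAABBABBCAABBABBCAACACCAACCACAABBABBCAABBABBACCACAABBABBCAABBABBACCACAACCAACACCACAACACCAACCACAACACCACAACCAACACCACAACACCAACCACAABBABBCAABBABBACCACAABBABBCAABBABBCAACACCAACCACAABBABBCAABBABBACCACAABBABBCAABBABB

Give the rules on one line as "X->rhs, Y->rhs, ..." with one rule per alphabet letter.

  step 0 ⇒ step 1: CBCB ⇒ AC·ABB·AC·ABB
    B ↦ ABB
    C ↦ AC
    A ↦ CA  (constrained at step 1)

A->CA, B->ABB, C->AC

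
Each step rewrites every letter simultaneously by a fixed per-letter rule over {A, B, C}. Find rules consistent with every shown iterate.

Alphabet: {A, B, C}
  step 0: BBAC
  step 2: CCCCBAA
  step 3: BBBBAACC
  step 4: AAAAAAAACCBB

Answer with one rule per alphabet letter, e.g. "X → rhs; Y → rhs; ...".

  step 3 ⇒ step 4: BBBBAACC ⇒ AA·AA·AA·AA·C·C·B·B
    A ↦ C
    B ↦ AA
    C ↦ B

A->C, B->AA, C->B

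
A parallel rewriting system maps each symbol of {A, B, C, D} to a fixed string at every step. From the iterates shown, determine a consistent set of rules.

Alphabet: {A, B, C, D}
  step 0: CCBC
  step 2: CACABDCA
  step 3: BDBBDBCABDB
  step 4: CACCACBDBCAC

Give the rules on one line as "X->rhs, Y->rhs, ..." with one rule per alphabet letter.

  step 3 ⇒ step 4: BDBBDBCABDB ⇒ C·A·C·C·A·C·BD·B·C·A·C
    A ↦ B
    B ↦ C
    C ↦ BD
    D ↦ A

A->B, B->C, C->BD, D->A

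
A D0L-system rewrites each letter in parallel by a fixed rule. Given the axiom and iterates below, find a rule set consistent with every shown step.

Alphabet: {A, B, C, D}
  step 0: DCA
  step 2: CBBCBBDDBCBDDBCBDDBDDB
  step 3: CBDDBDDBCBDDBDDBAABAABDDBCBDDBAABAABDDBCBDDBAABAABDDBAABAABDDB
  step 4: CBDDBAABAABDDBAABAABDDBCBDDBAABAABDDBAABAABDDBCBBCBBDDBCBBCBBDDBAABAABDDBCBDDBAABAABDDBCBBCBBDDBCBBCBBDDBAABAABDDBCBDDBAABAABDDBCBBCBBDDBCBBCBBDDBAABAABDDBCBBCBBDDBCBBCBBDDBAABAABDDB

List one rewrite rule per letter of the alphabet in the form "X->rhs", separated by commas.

A->CBB, B->DDB, C->CB, D->AAB

  step 3 ⇒ step 4: CBDDBDDBCBDDBDDBAABAABDDBCBDDBAABAABDDBCBDDBAABAABDDBAABAABDDB ⇒ CB·DDB·AAB·AAB·DDB·AAB·AAB·DDB·CB·DDB·AAB·AAB·DDB·AAB·AAB·DDB·CBB·CBB·DDB·CBB·CBB·DDB·AAB·AAB·DDB·CB·DDB·AAB·AAB·DDB·CBB·CBB·DDB·CBB·CBB·DDB·AAB·AAB·DDB·CB·DDB·AAB·AAB·DDB·CBB·CBB·DDB·CBB·CBB·DDB·AAB·AAB·DDB·CBB·CBB·DDB·CBB·CBB·DDB·AAB·AAB·DDB
    A ↦ CBB
    B ↦ DDB
    C ↦ CB
    D ↦ AAB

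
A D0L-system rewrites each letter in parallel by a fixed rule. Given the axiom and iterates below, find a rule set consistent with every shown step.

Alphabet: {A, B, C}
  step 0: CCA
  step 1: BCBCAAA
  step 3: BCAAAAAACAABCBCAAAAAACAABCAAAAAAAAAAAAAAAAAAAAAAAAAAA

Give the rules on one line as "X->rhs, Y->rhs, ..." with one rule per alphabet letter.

A->AAA, B->CAA, C->BC

  step 0 ⇒ step 1: CCA ⇒ BC·BC·AAA
    A ↦ AAA
    C ↦ BC
    B ↦ CAA  (constrained at step 1)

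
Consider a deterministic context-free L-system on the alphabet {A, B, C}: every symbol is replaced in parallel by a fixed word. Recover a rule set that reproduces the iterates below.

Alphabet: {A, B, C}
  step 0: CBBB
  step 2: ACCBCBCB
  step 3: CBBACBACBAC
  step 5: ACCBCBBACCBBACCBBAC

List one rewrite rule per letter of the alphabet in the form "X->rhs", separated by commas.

  step 2 ⇒ step 3: ACCBCBCB ⇒ C·B·B·AC·B·AC·B·AC
    A ↦ C
    B ↦ AC
    C ↦ B

A->C, B->AC, C->B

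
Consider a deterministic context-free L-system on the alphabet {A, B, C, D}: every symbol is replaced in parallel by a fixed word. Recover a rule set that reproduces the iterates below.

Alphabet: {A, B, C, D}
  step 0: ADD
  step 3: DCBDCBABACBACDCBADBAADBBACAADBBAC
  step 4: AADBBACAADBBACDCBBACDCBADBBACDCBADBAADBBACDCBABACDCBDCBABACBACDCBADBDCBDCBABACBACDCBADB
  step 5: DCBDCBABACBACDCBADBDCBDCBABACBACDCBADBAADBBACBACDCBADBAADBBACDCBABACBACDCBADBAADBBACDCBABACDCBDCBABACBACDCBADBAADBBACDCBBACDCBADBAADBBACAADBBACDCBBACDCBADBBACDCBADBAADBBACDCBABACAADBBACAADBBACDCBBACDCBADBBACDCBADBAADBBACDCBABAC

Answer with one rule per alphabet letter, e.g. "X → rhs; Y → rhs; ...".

  step 4 ⇒ step 5: AADBBACAADBBACDCBBACDCBADBBACDCBADBAADBBACDCBABACDCBDCBABACBACDCBADBDCBDCBABACBACDCBADB ⇒ DCB·DCB·A·BAC·BAC·DCB·ADB·DCB·DCB·A·BAC·BAC·DCB·ADB·A·ADB·BAC·BAC·DCB·ADB·A·ADB·BAC·DCB·A·BAC·BAC·DCB·ADB·A·ADB·BAC·DCB·A·BAC·DCB·DCB·A·BAC·BAC·DCB·ADB·A·ADB·BAC·DCB·BAC·DCB·ADB·A·ADB·BAC·A·ADB·BAC·DCB·BAC·DCB·ADB·BAC·DCB·ADB·A·ADB·BAC·DCB·A·BAC·A·ADB·BAC·A·ADB·BAC·DCB·BAC·DCB·ADB·BAC·DCB·ADB·A·ADB·BAC·DCB·A·BAC
    A ↦ DCB
    B ↦ BAC
    C ↦ ADB
    D ↦ A

A->DCB, B->BAC, C->ADB, D->A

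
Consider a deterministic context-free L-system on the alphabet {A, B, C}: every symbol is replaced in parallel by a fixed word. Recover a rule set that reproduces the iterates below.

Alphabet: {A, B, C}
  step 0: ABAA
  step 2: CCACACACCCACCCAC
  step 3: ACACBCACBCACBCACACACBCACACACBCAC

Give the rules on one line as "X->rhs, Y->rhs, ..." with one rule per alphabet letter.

A->BC, B->CC, C->AC

  step 2 ⇒ step 3: CCACACACCCACCCAC ⇒ AC·AC·BC·AC·BC·AC·BC·AC·AC·AC·BC·AC·AC·AC·BC·AC
    A ↦ BC
    C ↦ AC
    B ↦ CC  (constrained at step 0)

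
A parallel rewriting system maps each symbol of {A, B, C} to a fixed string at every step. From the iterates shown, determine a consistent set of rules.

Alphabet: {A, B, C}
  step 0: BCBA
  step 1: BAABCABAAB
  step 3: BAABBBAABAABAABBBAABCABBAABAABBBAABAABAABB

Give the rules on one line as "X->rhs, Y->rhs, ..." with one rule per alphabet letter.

A->B, B->BAA, C->BCA

  step 0 ⇒ step 1: BCBA ⇒ BAA·BCA·BAA·B
    A ↦ B
    B ↦ BAA
    C ↦ BCA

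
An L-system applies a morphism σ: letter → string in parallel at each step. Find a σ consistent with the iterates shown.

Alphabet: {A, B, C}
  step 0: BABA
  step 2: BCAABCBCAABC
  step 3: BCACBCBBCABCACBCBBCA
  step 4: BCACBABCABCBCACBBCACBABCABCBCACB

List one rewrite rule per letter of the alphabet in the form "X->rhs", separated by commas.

  step 3 ⇒ step 4: BCACBCBBCABCACBCBBCA ⇒ BC·A·CB·A·BC·A·BC·BC·A·CB·BC·A·CB·A·BC·A·BC·BC·A·CB
    A ↦ CB
    B ↦ BC
    C ↦ A

A->CB, B->BC, C->A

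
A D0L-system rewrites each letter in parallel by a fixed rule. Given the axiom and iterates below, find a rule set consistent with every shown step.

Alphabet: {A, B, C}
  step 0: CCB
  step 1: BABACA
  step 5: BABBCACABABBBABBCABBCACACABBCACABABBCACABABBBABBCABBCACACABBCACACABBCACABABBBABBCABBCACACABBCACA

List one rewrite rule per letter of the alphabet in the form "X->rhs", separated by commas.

A->BB, B->CA, C->BA

  step 0 ⇒ step 1: CCB ⇒ BA·BA·CA
    B ↦ CA
    C ↦ BA
    A ↦ BB  (constrained at step 1)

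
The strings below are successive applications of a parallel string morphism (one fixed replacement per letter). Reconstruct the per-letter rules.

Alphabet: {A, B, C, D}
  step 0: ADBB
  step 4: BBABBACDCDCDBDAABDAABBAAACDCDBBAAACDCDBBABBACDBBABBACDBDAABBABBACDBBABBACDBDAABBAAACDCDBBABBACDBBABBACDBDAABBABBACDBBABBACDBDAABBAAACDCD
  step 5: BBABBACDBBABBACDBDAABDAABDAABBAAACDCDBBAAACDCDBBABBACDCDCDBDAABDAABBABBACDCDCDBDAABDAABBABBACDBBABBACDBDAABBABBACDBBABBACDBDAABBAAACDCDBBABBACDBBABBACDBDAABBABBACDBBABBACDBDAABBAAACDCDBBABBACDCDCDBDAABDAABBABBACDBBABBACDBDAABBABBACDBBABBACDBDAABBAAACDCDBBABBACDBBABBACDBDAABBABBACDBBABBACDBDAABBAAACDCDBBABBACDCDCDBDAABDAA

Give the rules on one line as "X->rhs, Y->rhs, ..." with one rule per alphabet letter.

A->CD, B->BBA, C->BD, D->AA

  step 4 ⇒ step 5: BBABBACDCDCDBDAABDAABBAAACDCDBBAAACDCDBBABBACDBBABBACDBDAABBABBACDBBABBACDBDAABBAAACDCDBBABBACDBBABBACDBDAABBABBACDBBABBACDBDAABBAAACDCD ⇒ BBA·BBA·CD·BBA·BBA·CD·BD·AA·BD·AA·BD·AA·BBA·AA·CD·CD·BBA·AA·CD·CD·BBA·BBA·CD·CD·CD·BD·AA·BD·AA·BBA·BBA·CD·CD·CD·BD·AA·BD·AA·BBA·BBA·CD·BBA·BBA·CD·BD·AA·BBA·BBA·CD·BBA·BBA·CD·BD·AA·BBA·AA·CD·CD·BBA·BBA·CD·BBA·BBA·CD·BD·AA·BBA·BBA·CD·BBA·BBA·CD·BD·AA·BBA·AA·CD·CD·BBA·BBA·CD·CD·CD·BD·AA·BD·AA·BBA·BBA·CD·BBA·BBA·CD·BD·AA·BBA·BBA·CD·BBA·BBA·CD·BD·AA·BBA·AA·CD·CD·BBA·BBA·CD·BBA·BBA·CD·BD·AA·BBA·BBA·CD·BBA·BBA·CD·BD·AA·BBA·AA·CD·CD·BBA·BBA·CD·CD·CD·BD·AA·BD·AA
    A ↦ CD
    B ↦ BBA
    C ↦ BD
    D ↦ AA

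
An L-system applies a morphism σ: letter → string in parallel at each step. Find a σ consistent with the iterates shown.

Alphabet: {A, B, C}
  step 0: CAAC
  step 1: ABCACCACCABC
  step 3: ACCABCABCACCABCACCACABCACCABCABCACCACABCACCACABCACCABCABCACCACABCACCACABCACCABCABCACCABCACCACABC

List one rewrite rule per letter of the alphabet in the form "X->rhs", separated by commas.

A->ACC, B->AC, C->ABC

  step 0 ⇒ step 1: CAAC ⇒ ABC·ACC·ACC·ABC
    A ↦ ACC
    C ↦ ABC
    B ↦ AC  (constrained at step 1)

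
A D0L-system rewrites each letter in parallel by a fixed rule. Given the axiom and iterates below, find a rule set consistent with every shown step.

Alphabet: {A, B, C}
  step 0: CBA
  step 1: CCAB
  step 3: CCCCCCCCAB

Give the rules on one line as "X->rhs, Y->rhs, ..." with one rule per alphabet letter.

A->B, B->A, C->CC

  step 0 ⇒ step 1: CBA ⇒ CC·A·B
    A ↦ B
    B ↦ A
    C ↦ CC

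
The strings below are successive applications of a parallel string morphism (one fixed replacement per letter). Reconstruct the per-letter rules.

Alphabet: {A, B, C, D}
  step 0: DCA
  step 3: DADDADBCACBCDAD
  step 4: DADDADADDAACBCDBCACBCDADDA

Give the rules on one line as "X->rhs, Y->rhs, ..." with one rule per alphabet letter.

  step 3 ⇒ step 4: DADDADBCACBCDAD ⇒ DA·D·DA·DA·D·DA·AC·BC·D·BC·AC·BC·DA·D·DA
    A ↦ D
    B ↦ AC
    C ↦ BC
    D ↦ DA

A->D, B->AC, C->BC, D->DA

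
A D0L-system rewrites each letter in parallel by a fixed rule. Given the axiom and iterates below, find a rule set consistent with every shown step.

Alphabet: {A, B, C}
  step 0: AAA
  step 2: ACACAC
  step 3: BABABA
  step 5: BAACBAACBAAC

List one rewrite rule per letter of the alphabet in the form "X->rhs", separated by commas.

A->B, B->AC, C->A

  step 2 ⇒ step 3: ACACAC ⇒ B·A·B·A·B·A
    A ↦ B
    C ↦ A
    B ↦ AC  (constrained at step 3)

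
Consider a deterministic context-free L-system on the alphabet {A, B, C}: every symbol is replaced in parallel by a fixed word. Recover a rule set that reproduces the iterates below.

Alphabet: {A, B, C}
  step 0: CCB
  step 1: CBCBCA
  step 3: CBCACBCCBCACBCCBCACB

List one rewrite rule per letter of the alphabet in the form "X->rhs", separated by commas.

  step 0 ⇒ step 1: CCB ⇒ CB·CB·CA
    B ↦ CA
    C ↦ CB
    A ↦ C  (constrained at step 1)

A->C, B->CA, C->CB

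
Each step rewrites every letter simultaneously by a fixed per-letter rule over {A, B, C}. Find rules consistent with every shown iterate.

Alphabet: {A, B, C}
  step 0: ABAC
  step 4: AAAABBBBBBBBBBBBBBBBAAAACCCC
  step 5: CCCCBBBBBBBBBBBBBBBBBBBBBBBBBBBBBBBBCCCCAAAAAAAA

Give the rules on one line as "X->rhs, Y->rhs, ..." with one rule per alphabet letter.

A->C, B->BB, C->AA

  step 4 ⇒ step 5: AAAABBBBBBBBBBBBBBBBAAAACCCC ⇒ C·C·C·C·BB·BB·BB·BB·BB·BB·BB·BB·BB·BB·BB·BB·BB·BB·BB·BB·C·C·C·C·AA·AA·AA·AA
    A ↦ C
    B ↦ BB
    C ↦ AA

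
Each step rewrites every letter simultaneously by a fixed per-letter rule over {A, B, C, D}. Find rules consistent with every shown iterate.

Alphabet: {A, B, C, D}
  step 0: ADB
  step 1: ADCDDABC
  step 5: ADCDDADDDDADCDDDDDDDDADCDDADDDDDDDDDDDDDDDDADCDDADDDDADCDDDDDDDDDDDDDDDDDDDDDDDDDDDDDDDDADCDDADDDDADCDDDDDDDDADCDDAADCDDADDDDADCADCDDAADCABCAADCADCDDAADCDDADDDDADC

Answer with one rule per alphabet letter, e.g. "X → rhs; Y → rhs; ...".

A->ADC, B->ABC, C->A, D->DD

  step 0 ⇒ step 1: ADB ⇒ ADC·DD·ABC
    A ↦ ADC
    B ↦ ABC
    D ↦ DD
    C ↦ A  (constrained at step 1)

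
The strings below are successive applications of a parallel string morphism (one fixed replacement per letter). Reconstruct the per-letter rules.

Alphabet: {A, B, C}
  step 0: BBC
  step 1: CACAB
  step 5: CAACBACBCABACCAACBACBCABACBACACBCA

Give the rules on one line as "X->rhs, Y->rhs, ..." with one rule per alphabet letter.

A->AC, B->CA, C->B

  step 0 ⇒ step 1: BBC ⇒ CA·CA·B
    B ↦ CA
    C ↦ B
    A ↦ AC  (constrained at step 1)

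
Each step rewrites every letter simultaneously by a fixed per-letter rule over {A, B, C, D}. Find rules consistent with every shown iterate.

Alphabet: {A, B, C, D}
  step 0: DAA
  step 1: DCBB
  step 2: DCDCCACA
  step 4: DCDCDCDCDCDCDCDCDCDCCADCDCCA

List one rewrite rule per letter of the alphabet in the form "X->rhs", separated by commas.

A->B, B->CA, C->DC, D->DC

  step 1 ⇒ step 2: DCBB ⇒ DC·DC·CA·CA
    B ↦ CA
    C ↦ DC
    D ↦ DC
  step 0 ⇒ step 1: DAA ⇒ DC·B·B
    A ↦ B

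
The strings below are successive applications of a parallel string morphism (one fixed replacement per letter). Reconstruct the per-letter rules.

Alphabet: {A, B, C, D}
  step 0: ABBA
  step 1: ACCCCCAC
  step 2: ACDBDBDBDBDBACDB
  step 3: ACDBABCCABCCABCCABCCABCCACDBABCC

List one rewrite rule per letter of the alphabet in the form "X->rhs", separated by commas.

A->AC, B->CC, C->DB, D->AB

  step 2 ⇒ step 3: ACDBDBDBDBDBACDB ⇒ AC·DB·AB·CC·AB·CC·AB·CC·AB·CC·AB·CC·AC·DB·AB·CC
    A ↦ AC
    B ↦ CC
    C ↦ DB
    D ↦ AB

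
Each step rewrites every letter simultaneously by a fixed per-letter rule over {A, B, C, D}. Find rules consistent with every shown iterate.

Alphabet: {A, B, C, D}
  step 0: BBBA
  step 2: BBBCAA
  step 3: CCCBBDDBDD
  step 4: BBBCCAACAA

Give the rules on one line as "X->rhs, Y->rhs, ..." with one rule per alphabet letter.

A->BDD, B->C, C->B, D->A

  step 3 ⇒ step 4: CCCBBDDBDD ⇒ B·B·B·C·C·A·A·C·A·A
    B ↦ C
    C ↦ B
    D ↦ A
  step 2 ⇒ step 3: BBBCAA ⇒ C·C·C·B·BDD·BDD
    A ↦ BDD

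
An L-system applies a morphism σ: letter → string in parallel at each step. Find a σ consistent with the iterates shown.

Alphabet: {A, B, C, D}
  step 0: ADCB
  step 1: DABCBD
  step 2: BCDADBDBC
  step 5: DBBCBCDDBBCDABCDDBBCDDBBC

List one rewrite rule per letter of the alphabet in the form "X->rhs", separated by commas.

  step 1 ⇒ step 2: DABCBD ⇒ BC·DA·D·B·D·BC
    A ↦ DA
    B ↦ D
    C ↦ B
    D ↦ BC

A->DA, B->D, C->B, D->BC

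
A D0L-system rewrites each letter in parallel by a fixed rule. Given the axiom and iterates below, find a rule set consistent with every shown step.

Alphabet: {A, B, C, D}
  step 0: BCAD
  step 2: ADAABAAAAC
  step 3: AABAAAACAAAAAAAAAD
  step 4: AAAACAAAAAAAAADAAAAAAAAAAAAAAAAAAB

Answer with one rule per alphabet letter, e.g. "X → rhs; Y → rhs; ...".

  step 3 ⇒ step 4: AABAAAACAAAAAAAAAD ⇒ AA·AA·C·AA·AA·AA·AA·AD·AA·AA·AA·AA·AA·AA·AA·AA·AA·B
    A ↦ AA
    B ↦ C
    C ↦ AD
    D ↦ B

A->AA, B->C, C->AD, D->B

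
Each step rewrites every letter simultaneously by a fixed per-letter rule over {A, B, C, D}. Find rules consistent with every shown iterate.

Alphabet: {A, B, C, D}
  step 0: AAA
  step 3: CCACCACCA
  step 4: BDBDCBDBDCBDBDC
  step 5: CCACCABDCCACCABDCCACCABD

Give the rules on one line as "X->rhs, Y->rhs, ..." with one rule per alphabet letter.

  step 4 ⇒ step 5: BDBDCBDBDCBDBDC ⇒ CC·A·CC·A·BD·CC·A·CC·A·BD·CC·A·CC·A·BD
    B ↦ CC
    C ↦ BD
    D ↦ A
  step 3 ⇒ step 4: CCACCACCA ⇒ BD·BD·C·BD·BD·C·BD·BD·C
    A ↦ C

A->C, B->CC, C->BD, D->A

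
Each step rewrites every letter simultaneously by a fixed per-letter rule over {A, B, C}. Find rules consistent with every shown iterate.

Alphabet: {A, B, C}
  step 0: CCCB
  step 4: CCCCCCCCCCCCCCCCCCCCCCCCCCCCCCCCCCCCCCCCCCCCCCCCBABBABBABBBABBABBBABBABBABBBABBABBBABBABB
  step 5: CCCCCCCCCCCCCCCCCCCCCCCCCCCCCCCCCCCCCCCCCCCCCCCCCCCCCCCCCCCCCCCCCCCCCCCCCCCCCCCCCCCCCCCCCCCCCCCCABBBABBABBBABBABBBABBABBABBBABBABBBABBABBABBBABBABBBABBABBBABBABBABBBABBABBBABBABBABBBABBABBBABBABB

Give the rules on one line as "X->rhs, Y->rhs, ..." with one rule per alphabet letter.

A->B, B->ABB, C->CC

  step 4 ⇒ step 5: CCCCCCCCCCCCCCCCCCCCCCCCCCCCCCCCCCCCCCCCCCCCCCCCBABBABBABBBABBABBBABBABBABBBABBABBBABBABB ⇒ CC·CC·CC·CC·CC·CC·CC·CC·CC·CC·CC·CC·CC·CC·CC·CC·CC·CC·CC·CC·CC·CC·CC·CC·CC·CC·CC·CC·CC·CC·CC·CC·CC·CC·CC·CC·CC·CC·CC·CC·CC·CC·CC·CC·CC·CC·CC·CC·ABB·B·ABB·ABB·B·ABB·ABB·B·ABB·ABB·ABB·B·ABB·ABB·B·ABB·ABB·ABB·B·ABB·ABB·B·ABB·ABB·B·ABB·ABB·ABB·B·ABB·ABB·B·ABB·ABB·ABB·B·ABB·ABB·B·ABB·ABB
    A ↦ B
    B ↦ ABB
    C ↦ CC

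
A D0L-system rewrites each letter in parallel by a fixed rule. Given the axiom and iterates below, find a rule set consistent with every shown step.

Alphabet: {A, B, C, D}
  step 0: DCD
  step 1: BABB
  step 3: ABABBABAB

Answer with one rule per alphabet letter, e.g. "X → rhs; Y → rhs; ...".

  step 0 ⇒ step 1: DCD ⇒ B·AB·B
    C ↦ AB
    D ↦ B
    A ↦ CD  (constrained at step 1)
    B ↦ C  (constrained at step 1)

A->CD, B->C, C->AB, D->B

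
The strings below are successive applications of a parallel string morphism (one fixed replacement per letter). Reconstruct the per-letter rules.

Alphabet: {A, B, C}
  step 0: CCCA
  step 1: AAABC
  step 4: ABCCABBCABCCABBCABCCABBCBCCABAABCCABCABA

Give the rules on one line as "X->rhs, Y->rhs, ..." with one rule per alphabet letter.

  step 0 ⇒ step 1: CCCA ⇒ A·A·A·BC
    A ↦ BC
    C ↦ A
    B ↦ CAB  (constrained at step 1)

A->BC, B->CAB, C->A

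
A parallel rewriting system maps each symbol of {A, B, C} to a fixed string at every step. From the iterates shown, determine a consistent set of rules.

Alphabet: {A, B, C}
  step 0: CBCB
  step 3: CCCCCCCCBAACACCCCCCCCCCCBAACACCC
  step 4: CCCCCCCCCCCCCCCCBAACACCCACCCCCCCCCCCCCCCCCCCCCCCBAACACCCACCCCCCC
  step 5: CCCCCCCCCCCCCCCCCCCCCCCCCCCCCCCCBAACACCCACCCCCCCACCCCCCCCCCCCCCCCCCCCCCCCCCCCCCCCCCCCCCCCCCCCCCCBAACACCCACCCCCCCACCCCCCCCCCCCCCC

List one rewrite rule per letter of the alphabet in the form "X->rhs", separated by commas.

  step 4 ⇒ step 5: CCCCCCCCCCCCCCCCBAACACCCACCCCCCCCCCCCCCCCCCCCCCCBAACACCCACCCCCCC ⇒ CC·CC·CC·CC·CC·CC·CC·CC·CC·CC·CC·CC·CC·CC·CC·CC·BA·AC·AC·CC·AC·CC·CC·CC·AC·CC·CC·CC·CC·CC·CC·CC·CC·CC·CC·CC·CC·CC·CC·CC·CC·CC·CC·CC·CC·CC·CC·CC·BA·AC·AC·CC·AC·CC·CC·CC·AC·CC·CC·CC·CC·CC·CC·CC
    A ↦ AC
    B ↦ BA
    C ↦ CC

A->AC, B->BA, C->CC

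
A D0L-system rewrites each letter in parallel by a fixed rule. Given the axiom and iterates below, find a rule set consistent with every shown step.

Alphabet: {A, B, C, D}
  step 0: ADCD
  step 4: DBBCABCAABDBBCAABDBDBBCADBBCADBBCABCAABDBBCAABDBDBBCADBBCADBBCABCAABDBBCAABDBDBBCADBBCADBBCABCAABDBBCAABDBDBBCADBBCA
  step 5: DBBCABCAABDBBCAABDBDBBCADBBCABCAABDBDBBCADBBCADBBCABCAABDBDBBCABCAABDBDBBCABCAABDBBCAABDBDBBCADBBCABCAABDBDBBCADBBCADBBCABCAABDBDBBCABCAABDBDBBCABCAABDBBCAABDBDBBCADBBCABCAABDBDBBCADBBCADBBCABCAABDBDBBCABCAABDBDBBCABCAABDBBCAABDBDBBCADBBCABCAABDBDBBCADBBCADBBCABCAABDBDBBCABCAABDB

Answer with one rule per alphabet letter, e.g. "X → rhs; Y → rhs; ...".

  step 4 ⇒ step 5: DBBCABCAABDBBCAABDBDBBCADBBCADBBCABCAABDBBCAABDBDBBCADBBCADBBCABCAABDBBCAABDBDBBCADBBCADBBCABCAABDBBCAABDBDBBCADBBCA ⇒ DB·BCA·BCA·AB·DB·BCA·AB·DB·DB·BCA·DB·BCA·BCA·AB·DB·DB·BCA·DB·BCA·DB·BCA·BCA·AB·DB·DB·BCA·BCA·AB·DB·DB·BCA·BCA·AB·DB·BCA·AB·DB·DB·BCA·DB·BCA·BCA·AB·DB·DB·BCA·DB·BCA·DB·BCA·BCA·AB·DB·DB·BCA·BCA·AB·DB·DB·BCA·BCA·AB·DB·BCA·AB·DB·DB·BCA·DB·BCA·BCA·AB·DB·DB·BCA·DB·BCA·DB·BCA·BCA·AB·DB·DB·BCA·BCA·AB·DB·DB·BCA·BCA·AB·DB·BCA·AB·DB·DB·BCA·DB·BCA·BCA·AB·DB·DB·BCA·DB·BCA·DB·BCA·BCA·AB·DB·DB·BCA·BCA·AB·DB
    A ↦ DB
    B ↦ BCA
    C ↦ AB
    D ↦ DB

A->DB, B->BCA, C->AB, D->DB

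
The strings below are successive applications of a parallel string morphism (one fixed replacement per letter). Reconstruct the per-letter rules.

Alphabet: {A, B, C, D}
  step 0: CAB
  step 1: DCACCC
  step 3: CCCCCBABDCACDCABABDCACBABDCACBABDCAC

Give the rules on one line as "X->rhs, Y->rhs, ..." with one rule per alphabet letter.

A->C, B->CC, C->DCA, D->BAB

  step 0 ⇒ step 1: CAB ⇒ DCA·C·CC
    A ↦ C
    B ↦ CC
    C ↦ DCA
    D ↦ BAB  (constrained at step 1)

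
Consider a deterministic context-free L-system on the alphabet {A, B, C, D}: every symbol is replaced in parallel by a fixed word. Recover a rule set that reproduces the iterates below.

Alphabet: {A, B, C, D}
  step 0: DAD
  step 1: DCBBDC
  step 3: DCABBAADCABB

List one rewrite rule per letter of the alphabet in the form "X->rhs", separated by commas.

A->BB, B->C, C->A, D->DC

  step 0 ⇒ step 1: DAD ⇒ DC·BB·DC
    A ↦ BB
    D ↦ DC
    B ↦ C  (constrained at step 1)
    C ↦ A  (constrained at step 1)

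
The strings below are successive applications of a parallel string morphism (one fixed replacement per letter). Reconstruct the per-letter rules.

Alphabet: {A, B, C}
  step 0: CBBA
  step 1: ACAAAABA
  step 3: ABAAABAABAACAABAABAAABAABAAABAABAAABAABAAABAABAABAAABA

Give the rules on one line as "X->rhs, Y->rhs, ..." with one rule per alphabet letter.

A->ABA, B->A, C->ACA

  step 0 ⇒ step 1: CBBA ⇒ ACA·A·A·ABA
    A ↦ ABA
    B ↦ A
    C ↦ ACA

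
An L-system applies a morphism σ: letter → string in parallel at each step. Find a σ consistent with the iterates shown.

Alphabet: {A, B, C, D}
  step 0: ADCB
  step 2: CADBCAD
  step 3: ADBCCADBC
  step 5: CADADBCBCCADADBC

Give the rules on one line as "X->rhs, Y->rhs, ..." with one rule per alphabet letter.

A->B, B->C, C->AD, D->C

  step 2 ⇒ step 3: CADBCAD ⇒ AD·B·C·C·AD·B·C
    A ↦ B
    B ↦ C
    C ↦ AD
    D ↦ C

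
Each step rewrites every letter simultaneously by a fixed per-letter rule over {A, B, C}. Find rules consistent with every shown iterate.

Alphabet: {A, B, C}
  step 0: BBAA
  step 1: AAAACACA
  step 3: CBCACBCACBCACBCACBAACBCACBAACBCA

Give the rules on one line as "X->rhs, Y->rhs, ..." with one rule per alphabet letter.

A->CA, B->AA, C->CB

  step 0 ⇒ step 1: BBAA ⇒ AA·AA·CA·CA
    A ↦ CA
    B ↦ AA
    C ↦ CB  (constrained at step 1)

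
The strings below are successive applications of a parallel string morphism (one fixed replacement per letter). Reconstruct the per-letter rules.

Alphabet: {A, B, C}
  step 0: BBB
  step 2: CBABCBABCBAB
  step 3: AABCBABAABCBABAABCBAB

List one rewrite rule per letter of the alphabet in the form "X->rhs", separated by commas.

A->CB, B->AB, C->A

  step 2 ⇒ step 3: CBABCBABCBAB ⇒ A·AB·CB·AB·A·AB·CB·AB·A·AB·CB·AB
    A ↦ CB
    B ↦ AB
    C ↦ A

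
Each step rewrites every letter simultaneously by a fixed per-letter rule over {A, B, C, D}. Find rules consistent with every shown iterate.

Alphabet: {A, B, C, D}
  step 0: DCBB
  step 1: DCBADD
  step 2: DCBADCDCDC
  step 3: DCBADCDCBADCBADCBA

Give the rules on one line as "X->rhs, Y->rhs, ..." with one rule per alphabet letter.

A->C, B->D, C->BA, D->DC

  step 2 ⇒ step 3: DCBADCDCDC ⇒ DC·BA·D·C·DC·BA·DC·BA·DC·BA
    A ↦ C
    B ↦ D
    C ↦ BA
    D ↦ DC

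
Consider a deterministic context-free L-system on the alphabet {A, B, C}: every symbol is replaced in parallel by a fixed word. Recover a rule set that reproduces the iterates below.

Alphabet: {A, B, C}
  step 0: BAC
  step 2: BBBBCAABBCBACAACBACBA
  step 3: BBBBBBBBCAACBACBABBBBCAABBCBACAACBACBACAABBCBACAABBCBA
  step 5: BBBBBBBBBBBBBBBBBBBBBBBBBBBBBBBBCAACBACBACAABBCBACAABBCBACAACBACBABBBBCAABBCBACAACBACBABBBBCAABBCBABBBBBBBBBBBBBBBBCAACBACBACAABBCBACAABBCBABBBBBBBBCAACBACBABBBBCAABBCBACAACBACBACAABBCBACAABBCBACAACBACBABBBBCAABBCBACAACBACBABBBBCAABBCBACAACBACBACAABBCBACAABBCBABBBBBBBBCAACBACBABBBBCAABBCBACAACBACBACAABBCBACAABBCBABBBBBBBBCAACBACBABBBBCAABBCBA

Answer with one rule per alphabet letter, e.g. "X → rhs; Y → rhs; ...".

A->CBA, B->BB, C->CAA

  step 2 ⇒ step 3: BBBBCAABBCBACAACBACBA ⇒ BB·BB·BB·BB·CAA·CBA·CBA·BB·BB·CAA·BB·CBA·CAA·CBA·CBA·CAA·BB·CBA·CAA·BB·CBA
    A ↦ CBA
    B ↦ BB
    C ↦ CAA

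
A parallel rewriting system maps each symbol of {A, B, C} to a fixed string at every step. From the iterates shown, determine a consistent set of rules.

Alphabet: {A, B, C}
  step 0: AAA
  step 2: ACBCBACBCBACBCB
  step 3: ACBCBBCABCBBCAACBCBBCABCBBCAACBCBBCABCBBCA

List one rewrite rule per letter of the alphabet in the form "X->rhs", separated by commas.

  step 2 ⇒ step 3: ACBCBACBCBACBCB ⇒ AC·BCB·BCA·BCB·BCA·AC·BCB·BCA·BCB·BCA·AC·BCB·BCA·BCB·BCA
    A ↦ AC
    B ↦ BCA
    C ↦ BCB

A->AC, B->BCA, C->BCB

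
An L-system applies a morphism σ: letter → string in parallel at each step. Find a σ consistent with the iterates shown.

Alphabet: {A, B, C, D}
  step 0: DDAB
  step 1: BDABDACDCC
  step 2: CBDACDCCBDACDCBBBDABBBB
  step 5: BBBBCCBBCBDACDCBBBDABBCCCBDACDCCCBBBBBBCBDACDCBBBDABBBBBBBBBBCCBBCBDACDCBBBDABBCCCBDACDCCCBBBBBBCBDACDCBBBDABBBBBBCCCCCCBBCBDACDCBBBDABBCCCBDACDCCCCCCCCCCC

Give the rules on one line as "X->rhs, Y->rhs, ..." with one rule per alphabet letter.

  step 1 ⇒ step 2: BDABDACDCC ⇒ C·BDA·CDC·C·BDA·CDC·BB·BDA·BB·BB
    A ↦ CDC
    B ↦ C
    C ↦ BB
    D ↦ BDA

A->CDC, B->C, C->BB, D->BDA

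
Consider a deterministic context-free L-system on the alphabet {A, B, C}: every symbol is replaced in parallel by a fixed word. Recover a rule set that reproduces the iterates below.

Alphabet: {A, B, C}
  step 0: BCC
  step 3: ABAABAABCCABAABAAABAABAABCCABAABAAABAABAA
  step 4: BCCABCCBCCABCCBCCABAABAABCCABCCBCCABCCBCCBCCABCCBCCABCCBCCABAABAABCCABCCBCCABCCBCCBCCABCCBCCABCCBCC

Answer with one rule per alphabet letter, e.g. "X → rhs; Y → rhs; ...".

A->BCC, B->A, C->BAA

  step 3 ⇒ step 4: ABAABAABCCABAABAAABAABAABCCABAABAAABAABAA ⇒ BCC·A·BCC·BCC·A·BCC·BCC·A·BAA·BAA·BCC·A·BCC·BCC·A·BCC·BCC·BCC·A·BCC·BCC·A·BCC·BCC·A·BAA·BAA·BCC·A·BCC·BCC·A·BCC·BCC·BCC·A·BCC·BCC·A·BCC·BCC
    A ↦ BCC
    B ↦ A
    C ↦ BAA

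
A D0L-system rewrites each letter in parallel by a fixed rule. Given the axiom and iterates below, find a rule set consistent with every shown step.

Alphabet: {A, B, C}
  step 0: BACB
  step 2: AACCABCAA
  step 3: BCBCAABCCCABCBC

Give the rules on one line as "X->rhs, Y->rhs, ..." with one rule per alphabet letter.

A->BC, B->CC, C->A

  step 2 ⇒ step 3: AACCABCAA ⇒ BC·BC·A·A·BC·CC·A·BC·BC
    A ↦ BC
    B ↦ CC
    C ↦ A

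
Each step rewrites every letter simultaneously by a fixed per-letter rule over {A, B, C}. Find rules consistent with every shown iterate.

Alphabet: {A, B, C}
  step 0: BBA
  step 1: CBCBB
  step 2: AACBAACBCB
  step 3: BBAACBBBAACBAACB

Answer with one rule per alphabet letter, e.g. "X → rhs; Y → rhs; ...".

  step 2 ⇒ step 3: AACBAACBCB ⇒ B·B·AA·CB·B·B·AA·CB·AA·CB
    A ↦ B
    B ↦ CB
    C ↦ AA

A->B, B->CB, C->AA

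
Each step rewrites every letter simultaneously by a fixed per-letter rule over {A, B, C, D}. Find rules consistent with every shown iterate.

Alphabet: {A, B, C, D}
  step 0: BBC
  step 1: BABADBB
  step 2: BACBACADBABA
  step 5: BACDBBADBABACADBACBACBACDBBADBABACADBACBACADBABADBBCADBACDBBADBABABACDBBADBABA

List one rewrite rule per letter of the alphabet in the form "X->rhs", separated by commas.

  step 1 ⇒ step 2: BABADBB ⇒ BA·C·BA·C·AD·BA·BA
    A ↦ C
    B ↦ BA
    D ↦ AD
  step 0 ⇒ step 1: BBC ⇒ BA·BA·DBB
    C ↦ DBB

A->C, B->BA, C->DBB, D->AD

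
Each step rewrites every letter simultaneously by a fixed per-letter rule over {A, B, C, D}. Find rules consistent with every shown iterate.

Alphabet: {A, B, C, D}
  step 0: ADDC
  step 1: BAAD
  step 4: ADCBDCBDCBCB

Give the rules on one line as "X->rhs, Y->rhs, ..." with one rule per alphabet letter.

A->B, B->CB, C->D, D->A

  step 0 ⇒ step 1: ADDC ⇒ B·A·A·D
    A ↦ B
    C ↦ D
    D ↦ A
    B ↦ CB  (constrained at step 1)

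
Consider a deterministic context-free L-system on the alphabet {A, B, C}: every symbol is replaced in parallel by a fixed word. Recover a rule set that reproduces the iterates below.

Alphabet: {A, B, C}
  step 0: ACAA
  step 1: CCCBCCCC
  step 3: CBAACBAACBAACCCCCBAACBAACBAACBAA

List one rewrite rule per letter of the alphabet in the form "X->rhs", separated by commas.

A->CC, B->AA, C->CB

  step 0 ⇒ step 1: ACAA ⇒ CC·CB·CC·CC
    A ↦ CC
    C ↦ CB
    B ↦ AA  (constrained at step 1)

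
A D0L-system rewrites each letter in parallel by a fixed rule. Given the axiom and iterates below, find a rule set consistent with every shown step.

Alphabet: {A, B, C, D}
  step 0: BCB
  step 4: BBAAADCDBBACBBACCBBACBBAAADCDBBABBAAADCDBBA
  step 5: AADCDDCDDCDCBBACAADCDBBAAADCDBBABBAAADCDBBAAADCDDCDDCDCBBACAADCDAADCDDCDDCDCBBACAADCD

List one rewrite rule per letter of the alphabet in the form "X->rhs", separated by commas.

  step 4 ⇒ step 5: BBAAADCDBBACBBACCBBACBBAAADCDBBABBAAADCDBBA ⇒ A·A·DCD·DCD·DCD·C·BBA·C·A·A·DCD·BBA·A·A·DCD·BBA·BBA·A·A·DCD·BBA·A·A·DCD·DCD·DCD·C·BBA·C·A·A·DCD·A·A·DCD·DCD·DCD·C·BBA·C·A·A·DCD
    A ↦ DCD
    B ↦ A
    C ↦ BBA
    D ↦ C

A->DCD, B->A, C->BBA, D->C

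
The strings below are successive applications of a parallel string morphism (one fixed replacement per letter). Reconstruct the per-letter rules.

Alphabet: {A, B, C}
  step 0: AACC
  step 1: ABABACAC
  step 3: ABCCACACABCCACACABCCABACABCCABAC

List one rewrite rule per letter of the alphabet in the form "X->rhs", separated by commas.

A->AB, B->CC, C->AC

  step 0 ⇒ step 1: AACC ⇒ AB·AB·AC·AC
    A ↦ AB
    C ↦ AC
    B ↦ CC  (constrained at step 1)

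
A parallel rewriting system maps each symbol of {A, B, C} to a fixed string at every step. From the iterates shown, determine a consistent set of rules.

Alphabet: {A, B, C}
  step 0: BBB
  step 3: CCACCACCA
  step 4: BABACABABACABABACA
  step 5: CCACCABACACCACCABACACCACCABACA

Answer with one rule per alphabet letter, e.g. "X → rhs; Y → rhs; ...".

  step 4 ⇒ step 5: BABACABABACABABACA ⇒ C·CA·C·CA·BA·CA·C·CA·C·CA·BA·CA·C·CA·C·CA·BA·CA
    A ↦ CA
    B ↦ C
    C ↦ BA

A->CA, B->C, C->BA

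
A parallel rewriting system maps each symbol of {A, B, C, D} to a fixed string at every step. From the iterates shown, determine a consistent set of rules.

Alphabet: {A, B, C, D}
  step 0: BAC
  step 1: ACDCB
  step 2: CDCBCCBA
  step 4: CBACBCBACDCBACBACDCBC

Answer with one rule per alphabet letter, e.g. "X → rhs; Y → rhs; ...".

A->CD, B->A, C->CB, D->C

  step 1 ⇒ step 2: ACDCB ⇒ CD·CB·C·CB·A
    A ↦ CD
    B ↦ A
    C ↦ CB
    D ↦ C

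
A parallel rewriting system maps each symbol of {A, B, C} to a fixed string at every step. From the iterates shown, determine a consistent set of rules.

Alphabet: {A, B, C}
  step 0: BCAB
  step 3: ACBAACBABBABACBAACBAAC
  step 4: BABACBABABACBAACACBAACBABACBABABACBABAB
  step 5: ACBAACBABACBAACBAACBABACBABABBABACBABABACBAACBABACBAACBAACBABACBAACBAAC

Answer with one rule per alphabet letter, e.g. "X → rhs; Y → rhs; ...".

  step 4 ⇒ step 5: BABACBABABACBAACACBAACBABACBABABACBABAB ⇒ AC·BA·AC·BA·B·AC·BA·AC·BA·AC·BA·B·AC·BA·BA·B·BA·B·AC·BA·BA·B·AC·BA·AC·BA·B·AC·BA·AC·BA·AC·BA·B·AC·BA·AC·BA·AC
    A ↦ BA
    B ↦ AC
    C ↦ B

A->BA, B->AC, C->B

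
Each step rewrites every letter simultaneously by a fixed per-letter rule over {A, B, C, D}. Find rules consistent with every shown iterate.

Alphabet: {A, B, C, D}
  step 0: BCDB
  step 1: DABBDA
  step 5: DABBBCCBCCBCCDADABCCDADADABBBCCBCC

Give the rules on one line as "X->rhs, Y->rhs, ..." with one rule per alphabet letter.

  step 0 ⇒ step 1: BCDB ⇒ DA·B·B·DA
    B ↦ DA
    C ↦ B
    D ↦ B
    A ↦ CC  (constrained at step 1)

A->CC, B->DA, C->B, D->B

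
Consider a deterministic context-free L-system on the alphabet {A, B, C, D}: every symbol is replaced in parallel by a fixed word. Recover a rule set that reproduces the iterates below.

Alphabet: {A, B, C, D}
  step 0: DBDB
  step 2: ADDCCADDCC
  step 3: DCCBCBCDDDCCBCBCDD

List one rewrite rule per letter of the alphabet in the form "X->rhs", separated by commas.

A->DCC, B->A, C->D, D->BC

  step 2 ⇒ step 3: ADDCCADDCC ⇒ DCC·BC·BC·D·D·DCC·BC·BC·D·D
    A ↦ DCC
    C ↦ D
    D ↦ BC
    B ↦ A  (constrained at step 0)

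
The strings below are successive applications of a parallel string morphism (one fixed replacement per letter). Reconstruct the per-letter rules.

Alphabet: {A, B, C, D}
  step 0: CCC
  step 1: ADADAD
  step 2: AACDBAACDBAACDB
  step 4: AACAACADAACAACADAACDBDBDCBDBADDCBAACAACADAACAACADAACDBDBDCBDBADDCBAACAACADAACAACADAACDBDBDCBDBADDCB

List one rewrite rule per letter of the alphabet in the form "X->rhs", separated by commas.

A->AAC, B->DCB, C->AD, D->DB

  step 1 ⇒ step 2: ADADAD ⇒ AAC·DB·AAC·DB·AAC·DB
    A ↦ AAC
    D ↦ DB
    B ↦ DCB  (constrained at step 2)
  step 0 ⇒ step 1: CCC ⇒ AD·AD·AD
    C ↦ AD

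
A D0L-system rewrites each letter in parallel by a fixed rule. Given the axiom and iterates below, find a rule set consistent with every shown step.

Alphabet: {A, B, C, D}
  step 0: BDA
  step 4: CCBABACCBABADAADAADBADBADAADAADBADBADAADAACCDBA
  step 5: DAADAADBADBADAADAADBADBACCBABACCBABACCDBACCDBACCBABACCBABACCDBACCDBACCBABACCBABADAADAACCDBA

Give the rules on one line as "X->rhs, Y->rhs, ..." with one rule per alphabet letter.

  step 4 ⇒ step 5: CCBABACCBABADAADAADBADBADAADAADBADBADAADAACCDBA ⇒ DAA·DAA·D·BA·D·BA·DAA·DAA·D·BA·D·BA·CC·BA·BA·CC·BA·BA·CC·D·BA·CC·D·BA·CC·BA·BA·CC·BA·BA·CC·D·BA·CC·D·BA·CC·BA·BA·CC·BA·BA·DAA·DAA·CC·D·BA
    A ↦ BA
    B ↦ D
    C ↦ DAA
    D ↦ CC

A->BA, B->D, C->DAA, D->CC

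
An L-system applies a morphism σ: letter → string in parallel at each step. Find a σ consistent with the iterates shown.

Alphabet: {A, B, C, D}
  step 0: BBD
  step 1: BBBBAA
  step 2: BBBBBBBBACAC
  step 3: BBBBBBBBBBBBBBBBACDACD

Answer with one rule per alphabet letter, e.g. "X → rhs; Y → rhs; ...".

A->AC, B->BB, C->D, D->AA

  step 2 ⇒ step 3: BBBBBBBBACAC ⇒ BB·BB·BB·BB·BB·BB·BB·BB·AC·D·AC·D
    A ↦ AC
    B ↦ BB
    C ↦ D
  step 0 ⇒ step 1: BBD ⇒ BB·BB·AA
    D ↦ AA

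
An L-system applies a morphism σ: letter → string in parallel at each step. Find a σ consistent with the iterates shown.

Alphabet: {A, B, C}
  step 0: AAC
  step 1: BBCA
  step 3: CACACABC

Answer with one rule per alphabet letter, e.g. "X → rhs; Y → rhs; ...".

A->B, B->C, C->CA

  step 0 ⇒ step 1: AAC ⇒ B·B·CA
    A ↦ B
    C ↦ CA
    B ↦ C  (constrained at step 1)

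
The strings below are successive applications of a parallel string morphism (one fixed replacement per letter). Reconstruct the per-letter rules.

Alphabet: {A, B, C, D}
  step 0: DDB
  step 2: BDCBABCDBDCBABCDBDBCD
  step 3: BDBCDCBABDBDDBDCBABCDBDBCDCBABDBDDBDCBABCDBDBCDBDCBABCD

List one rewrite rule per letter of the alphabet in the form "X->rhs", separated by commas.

  step 2 ⇒ step 3: BDCBABCDBDCBABCDBDBCD ⇒ BD·BCD·CBA·BD·BDD·BD·CBA·BCD·BD·BCD·CBA·BD·BDD·BD·CBA·BCD·BD·BCD·BD·CBA·BCD
    A ↦ BDD
    B ↦ BD
    C ↦ CBA
    D ↦ BCD

A->BDD, B->BD, C->CBA, D->BCD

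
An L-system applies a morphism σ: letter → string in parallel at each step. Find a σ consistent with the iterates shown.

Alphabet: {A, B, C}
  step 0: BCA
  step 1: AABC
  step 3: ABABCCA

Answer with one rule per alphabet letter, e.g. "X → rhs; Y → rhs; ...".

  step 0 ⇒ step 1: BCA ⇒ A·AB·C
    A ↦ C
    B ↦ A
    C ↦ AB

A->C, B->A, C->AB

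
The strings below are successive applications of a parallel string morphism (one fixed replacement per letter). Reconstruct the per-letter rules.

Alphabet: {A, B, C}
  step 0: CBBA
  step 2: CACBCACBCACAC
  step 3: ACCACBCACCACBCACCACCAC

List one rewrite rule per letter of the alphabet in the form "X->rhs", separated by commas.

A->C, B->BC, C->AC

  step 2 ⇒ step 3: CACBCACBCACAC ⇒ AC·C·AC·BC·AC·C·AC·BC·AC·C·AC·C·AC
    A ↦ C
    B ↦ BC
    C ↦ AC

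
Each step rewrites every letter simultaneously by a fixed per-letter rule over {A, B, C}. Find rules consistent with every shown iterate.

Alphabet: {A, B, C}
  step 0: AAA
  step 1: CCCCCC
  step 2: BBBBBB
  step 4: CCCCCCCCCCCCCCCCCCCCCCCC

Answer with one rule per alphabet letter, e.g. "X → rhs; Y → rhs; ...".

  step 1 ⇒ step 2: CCCCCC ⇒ B·B·B·B·B·B
    C ↦ B
  step 0 ⇒ step 1: AAA ⇒ CC·CC·CC
    A ↦ CC
    B ↦ AA  (constrained at step 2)

A->CC, B->AA, C->B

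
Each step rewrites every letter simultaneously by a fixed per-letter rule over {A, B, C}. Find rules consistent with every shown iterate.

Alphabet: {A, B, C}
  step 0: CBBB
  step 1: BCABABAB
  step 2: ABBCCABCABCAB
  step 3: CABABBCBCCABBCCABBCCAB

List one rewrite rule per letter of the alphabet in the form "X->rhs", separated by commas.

  step 2 ⇒ step 3: ABBCCABCABCAB ⇒ C·AB·AB·BC·BC·C·AB·BC·C·AB·BC·C·AB
    A ↦ C
    B ↦ AB
    C ↦ BC

A->C, B->AB, C->BC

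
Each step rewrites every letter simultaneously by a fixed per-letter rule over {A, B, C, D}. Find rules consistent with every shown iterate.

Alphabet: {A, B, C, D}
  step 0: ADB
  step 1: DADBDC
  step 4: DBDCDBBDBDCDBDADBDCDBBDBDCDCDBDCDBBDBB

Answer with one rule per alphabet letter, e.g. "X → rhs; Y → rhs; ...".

A->DA, B->DC, C->B, D->DB

  step 0 ⇒ step 1: ADB ⇒ DA·DB·DC
    A ↦ DA
    B ↦ DC
    D ↦ DB
    C ↦ B  (constrained at step 1)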